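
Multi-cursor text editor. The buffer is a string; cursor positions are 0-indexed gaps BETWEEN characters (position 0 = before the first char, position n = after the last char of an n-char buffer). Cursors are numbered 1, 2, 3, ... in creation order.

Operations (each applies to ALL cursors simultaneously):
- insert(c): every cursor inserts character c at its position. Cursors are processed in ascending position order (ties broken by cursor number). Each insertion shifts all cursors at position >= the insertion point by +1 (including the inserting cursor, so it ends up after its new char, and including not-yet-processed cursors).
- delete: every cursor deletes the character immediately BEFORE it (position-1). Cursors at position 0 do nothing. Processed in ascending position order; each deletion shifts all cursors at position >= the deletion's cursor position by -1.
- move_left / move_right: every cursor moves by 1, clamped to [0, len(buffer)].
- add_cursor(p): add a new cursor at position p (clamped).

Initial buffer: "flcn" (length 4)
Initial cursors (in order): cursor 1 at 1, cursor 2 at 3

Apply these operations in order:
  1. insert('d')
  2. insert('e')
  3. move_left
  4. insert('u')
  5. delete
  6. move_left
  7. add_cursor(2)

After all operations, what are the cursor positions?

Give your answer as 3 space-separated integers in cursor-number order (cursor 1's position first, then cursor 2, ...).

After op 1 (insert('d')): buffer="fdlcdn" (len 6), cursors c1@2 c2@5, authorship .1..2.
After op 2 (insert('e')): buffer="fdelcden" (len 8), cursors c1@3 c2@7, authorship .11..22.
After op 3 (move_left): buffer="fdelcden" (len 8), cursors c1@2 c2@6, authorship .11..22.
After op 4 (insert('u')): buffer="fduelcduen" (len 10), cursors c1@3 c2@8, authorship .111..222.
After op 5 (delete): buffer="fdelcden" (len 8), cursors c1@2 c2@6, authorship .11..22.
After op 6 (move_left): buffer="fdelcden" (len 8), cursors c1@1 c2@5, authorship .11..22.
After op 7 (add_cursor(2)): buffer="fdelcden" (len 8), cursors c1@1 c3@2 c2@5, authorship .11..22.

Answer: 1 5 2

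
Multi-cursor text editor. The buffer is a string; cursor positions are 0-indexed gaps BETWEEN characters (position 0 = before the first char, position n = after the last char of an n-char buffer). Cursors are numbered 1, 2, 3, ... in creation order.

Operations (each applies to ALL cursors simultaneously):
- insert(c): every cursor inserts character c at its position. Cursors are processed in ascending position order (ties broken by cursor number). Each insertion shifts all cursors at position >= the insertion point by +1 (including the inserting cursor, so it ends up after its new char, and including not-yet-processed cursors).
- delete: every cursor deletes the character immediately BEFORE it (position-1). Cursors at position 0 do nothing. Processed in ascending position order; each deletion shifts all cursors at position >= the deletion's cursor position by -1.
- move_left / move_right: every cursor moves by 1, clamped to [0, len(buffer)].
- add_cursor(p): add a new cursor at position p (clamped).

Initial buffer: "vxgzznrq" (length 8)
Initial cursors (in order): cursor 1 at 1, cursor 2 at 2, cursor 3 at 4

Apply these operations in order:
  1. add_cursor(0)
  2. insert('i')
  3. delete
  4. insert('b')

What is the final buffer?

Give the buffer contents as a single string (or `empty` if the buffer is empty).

After op 1 (add_cursor(0)): buffer="vxgzznrq" (len 8), cursors c4@0 c1@1 c2@2 c3@4, authorship ........
After op 2 (insert('i')): buffer="ivixigziznrq" (len 12), cursors c4@1 c1@3 c2@5 c3@8, authorship 4.1.2..3....
After op 3 (delete): buffer="vxgzznrq" (len 8), cursors c4@0 c1@1 c2@2 c3@4, authorship ........
After op 4 (insert('b')): buffer="bvbxbgzbznrq" (len 12), cursors c4@1 c1@3 c2@5 c3@8, authorship 4.1.2..3....

Answer: bvbxbgzbznrq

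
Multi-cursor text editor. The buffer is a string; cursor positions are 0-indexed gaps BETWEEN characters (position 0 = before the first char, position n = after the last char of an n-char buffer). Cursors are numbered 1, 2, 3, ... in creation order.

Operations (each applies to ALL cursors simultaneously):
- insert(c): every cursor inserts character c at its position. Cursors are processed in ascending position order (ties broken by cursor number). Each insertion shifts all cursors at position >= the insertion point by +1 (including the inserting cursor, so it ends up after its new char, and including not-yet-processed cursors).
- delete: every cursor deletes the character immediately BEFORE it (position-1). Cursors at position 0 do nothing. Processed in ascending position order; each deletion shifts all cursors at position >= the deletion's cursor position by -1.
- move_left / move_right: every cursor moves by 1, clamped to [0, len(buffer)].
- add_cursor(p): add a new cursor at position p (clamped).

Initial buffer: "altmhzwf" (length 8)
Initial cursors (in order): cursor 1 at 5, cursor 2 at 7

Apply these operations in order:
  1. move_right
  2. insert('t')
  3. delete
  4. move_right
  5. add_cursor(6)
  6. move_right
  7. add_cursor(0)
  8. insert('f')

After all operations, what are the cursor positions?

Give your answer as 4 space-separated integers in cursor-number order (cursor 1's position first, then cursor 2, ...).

After op 1 (move_right): buffer="altmhzwf" (len 8), cursors c1@6 c2@8, authorship ........
After op 2 (insert('t')): buffer="altmhztwft" (len 10), cursors c1@7 c2@10, authorship ......1..2
After op 3 (delete): buffer="altmhzwf" (len 8), cursors c1@6 c2@8, authorship ........
After op 4 (move_right): buffer="altmhzwf" (len 8), cursors c1@7 c2@8, authorship ........
After op 5 (add_cursor(6)): buffer="altmhzwf" (len 8), cursors c3@6 c1@7 c2@8, authorship ........
After op 6 (move_right): buffer="altmhzwf" (len 8), cursors c3@7 c1@8 c2@8, authorship ........
After op 7 (add_cursor(0)): buffer="altmhzwf" (len 8), cursors c4@0 c3@7 c1@8 c2@8, authorship ........
After op 8 (insert('f')): buffer="faltmhzwffff" (len 12), cursors c4@1 c3@9 c1@12 c2@12, authorship 4.......3.12

Answer: 12 12 9 1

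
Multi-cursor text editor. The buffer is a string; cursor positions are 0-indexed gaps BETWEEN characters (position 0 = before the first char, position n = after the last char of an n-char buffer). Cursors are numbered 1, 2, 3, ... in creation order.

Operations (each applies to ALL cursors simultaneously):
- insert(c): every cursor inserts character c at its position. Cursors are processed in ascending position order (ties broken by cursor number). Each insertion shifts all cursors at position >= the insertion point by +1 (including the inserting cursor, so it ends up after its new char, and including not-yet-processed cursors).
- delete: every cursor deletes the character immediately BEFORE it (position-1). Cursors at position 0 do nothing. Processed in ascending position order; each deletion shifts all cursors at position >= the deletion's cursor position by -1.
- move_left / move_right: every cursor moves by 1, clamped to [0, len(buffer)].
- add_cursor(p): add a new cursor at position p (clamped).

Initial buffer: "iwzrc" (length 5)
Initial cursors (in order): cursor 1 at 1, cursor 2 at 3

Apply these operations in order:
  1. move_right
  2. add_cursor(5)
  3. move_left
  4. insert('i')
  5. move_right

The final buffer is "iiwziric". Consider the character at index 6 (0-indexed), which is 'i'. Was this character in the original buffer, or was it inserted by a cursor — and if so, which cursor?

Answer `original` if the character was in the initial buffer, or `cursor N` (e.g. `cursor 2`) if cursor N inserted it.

Answer: cursor 3

Derivation:
After op 1 (move_right): buffer="iwzrc" (len 5), cursors c1@2 c2@4, authorship .....
After op 2 (add_cursor(5)): buffer="iwzrc" (len 5), cursors c1@2 c2@4 c3@5, authorship .....
After op 3 (move_left): buffer="iwzrc" (len 5), cursors c1@1 c2@3 c3@4, authorship .....
After op 4 (insert('i')): buffer="iiwziric" (len 8), cursors c1@2 c2@5 c3@7, authorship .1..2.3.
After op 5 (move_right): buffer="iiwziric" (len 8), cursors c1@3 c2@6 c3@8, authorship .1..2.3.
Authorship (.=original, N=cursor N): . 1 . . 2 . 3 .
Index 6: author = 3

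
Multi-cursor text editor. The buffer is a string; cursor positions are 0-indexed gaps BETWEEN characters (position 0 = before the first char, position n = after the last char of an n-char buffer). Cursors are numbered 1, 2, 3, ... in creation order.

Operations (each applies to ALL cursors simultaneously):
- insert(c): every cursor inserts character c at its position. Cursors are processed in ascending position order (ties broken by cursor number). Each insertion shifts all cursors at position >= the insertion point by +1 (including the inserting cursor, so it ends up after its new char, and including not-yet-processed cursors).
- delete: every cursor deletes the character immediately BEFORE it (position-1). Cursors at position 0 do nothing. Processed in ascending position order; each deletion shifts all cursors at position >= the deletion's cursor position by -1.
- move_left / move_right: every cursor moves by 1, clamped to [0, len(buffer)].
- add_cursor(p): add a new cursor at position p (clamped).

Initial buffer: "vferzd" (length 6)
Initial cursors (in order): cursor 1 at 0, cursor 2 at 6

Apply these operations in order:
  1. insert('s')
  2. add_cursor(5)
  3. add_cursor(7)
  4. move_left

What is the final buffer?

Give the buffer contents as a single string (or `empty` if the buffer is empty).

After op 1 (insert('s')): buffer="svferzds" (len 8), cursors c1@1 c2@8, authorship 1......2
After op 2 (add_cursor(5)): buffer="svferzds" (len 8), cursors c1@1 c3@5 c2@8, authorship 1......2
After op 3 (add_cursor(7)): buffer="svferzds" (len 8), cursors c1@1 c3@5 c4@7 c2@8, authorship 1......2
After op 4 (move_left): buffer="svferzds" (len 8), cursors c1@0 c3@4 c4@6 c2@7, authorship 1......2

Answer: svferzds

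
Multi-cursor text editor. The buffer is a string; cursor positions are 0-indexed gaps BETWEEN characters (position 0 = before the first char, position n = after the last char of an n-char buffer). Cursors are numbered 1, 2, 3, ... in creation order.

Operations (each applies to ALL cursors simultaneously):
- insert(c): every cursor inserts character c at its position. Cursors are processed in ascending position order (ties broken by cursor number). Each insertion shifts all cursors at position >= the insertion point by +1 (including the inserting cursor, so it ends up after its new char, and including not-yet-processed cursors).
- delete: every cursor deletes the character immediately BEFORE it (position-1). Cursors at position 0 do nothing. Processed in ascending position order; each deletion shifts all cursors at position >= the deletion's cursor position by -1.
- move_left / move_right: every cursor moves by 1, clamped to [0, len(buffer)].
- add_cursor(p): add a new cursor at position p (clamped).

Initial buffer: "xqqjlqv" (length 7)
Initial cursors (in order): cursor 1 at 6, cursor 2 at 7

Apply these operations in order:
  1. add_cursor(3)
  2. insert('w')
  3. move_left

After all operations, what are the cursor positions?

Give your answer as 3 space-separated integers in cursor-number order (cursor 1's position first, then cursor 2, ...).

After op 1 (add_cursor(3)): buffer="xqqjlqv" (len 7), cursors c3@3 c1@6 c2@7, authorship .......
After op 2 (insert('w')): buffer="xqqwjlqwvw" (len 10), cursors c3@4 c1@8 c2@10, authorship ...3...1.2
After op 3 (move_left): buffer="xqqwjlqwvw" (len 10), cursors c3@3 c1@7 c2@9, authorship ...3...1.2

Answer: 7 9 3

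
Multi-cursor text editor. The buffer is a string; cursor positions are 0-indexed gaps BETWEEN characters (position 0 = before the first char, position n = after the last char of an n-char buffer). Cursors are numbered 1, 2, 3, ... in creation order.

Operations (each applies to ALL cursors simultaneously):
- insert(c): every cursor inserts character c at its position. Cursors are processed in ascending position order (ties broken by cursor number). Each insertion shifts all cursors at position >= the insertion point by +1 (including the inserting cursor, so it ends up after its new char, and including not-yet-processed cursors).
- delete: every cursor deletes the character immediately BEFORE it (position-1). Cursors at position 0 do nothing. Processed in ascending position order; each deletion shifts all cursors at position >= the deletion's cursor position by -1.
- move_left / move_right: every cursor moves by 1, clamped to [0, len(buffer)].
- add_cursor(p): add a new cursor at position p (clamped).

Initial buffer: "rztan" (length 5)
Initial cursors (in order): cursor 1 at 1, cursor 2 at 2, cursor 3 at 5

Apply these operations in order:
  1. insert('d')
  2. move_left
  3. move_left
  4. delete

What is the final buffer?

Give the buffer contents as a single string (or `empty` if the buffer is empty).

Answer: rzdtnd

Derivation:
After op 1 (insert('d')): buffer="rdzdtand" (len 8), cursors c1@2 c2@4 c3@8, authorship .1.2...3
After op 2 (move_left): buffer="rdzdtand" (len 8), cursors c1@1 c2@3 c3@7, authorship .1.2...3
After op 3 (move_left): buffer="rdzdtand" (len 8), cursors c1@0 c2@2 c3@6, authorship .1.2...3
After op 4 (delete): buffer="rzdtnd" (len 6), cursors c1@0 c2@1 c3@4, authorship ..2..3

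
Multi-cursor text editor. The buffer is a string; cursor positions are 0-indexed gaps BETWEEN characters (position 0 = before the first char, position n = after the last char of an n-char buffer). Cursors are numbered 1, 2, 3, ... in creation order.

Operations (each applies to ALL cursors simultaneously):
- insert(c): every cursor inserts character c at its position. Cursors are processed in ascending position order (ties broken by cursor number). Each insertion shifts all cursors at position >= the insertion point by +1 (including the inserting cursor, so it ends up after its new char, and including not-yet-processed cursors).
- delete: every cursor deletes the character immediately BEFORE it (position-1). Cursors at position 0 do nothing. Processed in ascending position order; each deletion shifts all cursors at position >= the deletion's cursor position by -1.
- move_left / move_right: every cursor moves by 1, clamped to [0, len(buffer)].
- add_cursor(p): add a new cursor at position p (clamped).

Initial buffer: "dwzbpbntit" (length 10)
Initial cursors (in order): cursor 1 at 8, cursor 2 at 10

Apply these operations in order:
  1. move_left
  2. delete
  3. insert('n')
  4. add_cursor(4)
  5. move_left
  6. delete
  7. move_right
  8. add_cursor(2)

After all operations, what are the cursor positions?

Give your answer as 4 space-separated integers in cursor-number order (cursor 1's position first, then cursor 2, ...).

After op 1 (move_left): buffer="dwzbpbntit" (len 10), cursors c1@7 c2@9, authorship ..........
After op 2 (delete): buffer="dwzbpbtt" (len 8), cursors c1@6 c2@7, authorship ........
After op 3 (insert('n')): buffer="dwzbpbntnt" (len 10), cursors c1@7 c2@9, authorship ......1.2.
After op 4 (add_cursor(4)): buffer="dwzbpbntnt" (len 10), cursors c3@4 c1@7 c2@9, authorship ......1.2.
After op 5 (move_left): buffer="dwzbpbntnt" (len 10), cursors c3@3 c1@6 c2@8, authorship ......1.2.
After op 6 (delete): buffer="dwbpnnt" (len 7), cursors c3@2 c1@4 c2@5, authorship ....12.
After op 7 (move_right): buffer="dwbpnnt" (len 7), cursors c3@3 c1@5 c2@6, authorship ....12.
After op 8 (add_cursor(2)): buffer="dwbpnnt" (len 7), cursors c4@2 c3@3 c1@5 c2@6, authorship ....12.

Answer: 5 6 3 2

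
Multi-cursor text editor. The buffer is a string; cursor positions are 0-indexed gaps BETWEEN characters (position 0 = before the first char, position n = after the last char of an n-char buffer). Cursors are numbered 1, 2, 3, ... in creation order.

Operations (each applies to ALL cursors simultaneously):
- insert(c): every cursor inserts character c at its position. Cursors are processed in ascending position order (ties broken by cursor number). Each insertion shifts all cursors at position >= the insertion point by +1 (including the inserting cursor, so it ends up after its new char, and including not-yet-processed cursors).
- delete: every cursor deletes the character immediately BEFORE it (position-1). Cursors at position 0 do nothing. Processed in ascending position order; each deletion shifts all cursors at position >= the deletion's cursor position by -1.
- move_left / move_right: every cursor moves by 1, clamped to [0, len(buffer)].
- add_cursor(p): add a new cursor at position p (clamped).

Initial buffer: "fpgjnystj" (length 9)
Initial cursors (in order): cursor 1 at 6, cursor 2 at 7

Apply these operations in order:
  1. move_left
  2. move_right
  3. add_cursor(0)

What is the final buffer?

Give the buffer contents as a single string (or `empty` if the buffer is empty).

After op 1 (move_left): buffer="fpgjnystj" (len 9), cursors c1@5 c2@6, authorship .........
After op 2 (move_right): buffer="fpgjnystj" (len 9), cursors c1@6 c2@7, authorship .........
After op 3 (add_cursor(0)): buffer="fpgjnystj" (len 9), cursors c3@0 c1@6 c2@7, authorship .........

Answer: fpgjnystj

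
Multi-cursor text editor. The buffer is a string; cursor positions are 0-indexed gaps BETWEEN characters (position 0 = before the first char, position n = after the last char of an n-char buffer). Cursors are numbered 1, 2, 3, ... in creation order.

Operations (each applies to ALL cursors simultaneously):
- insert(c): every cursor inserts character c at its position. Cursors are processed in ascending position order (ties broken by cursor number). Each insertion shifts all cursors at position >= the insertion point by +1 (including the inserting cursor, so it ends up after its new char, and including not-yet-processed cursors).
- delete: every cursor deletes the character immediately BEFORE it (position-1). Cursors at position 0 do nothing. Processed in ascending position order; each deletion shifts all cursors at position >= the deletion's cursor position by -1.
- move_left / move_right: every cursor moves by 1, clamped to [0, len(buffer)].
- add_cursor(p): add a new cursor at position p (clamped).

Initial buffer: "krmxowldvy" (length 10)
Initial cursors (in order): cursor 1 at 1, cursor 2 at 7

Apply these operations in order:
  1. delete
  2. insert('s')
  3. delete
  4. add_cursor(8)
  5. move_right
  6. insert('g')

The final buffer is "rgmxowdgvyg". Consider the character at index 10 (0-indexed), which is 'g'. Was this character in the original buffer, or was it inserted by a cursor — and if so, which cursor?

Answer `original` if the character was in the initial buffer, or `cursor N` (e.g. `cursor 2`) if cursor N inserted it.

Answer: cursor 3

Derivation:
After op 1 (delete): buffer="rmxowdvy" (len 8), cursors c1@0 c2@5, authorship ........
After op 2 (insert('s')): buffer="srmxowsdvy" (len 10), cursors c1@1 c2@7, authorship 1.....2...
After op 3 (delete): buffer="rmxowdvy" (len 8), cursors c1@0 c2@5, authorship ........
After op 4 (add_cursor(8)): buffer="rmxowdvy" (len 8), cursors c1@0 c2@5 c3@8, authorship ........
After op 5 (move_right): buffer="rmxowdvy" (len 8), cursors c1@1 c2@6 c3@8, authorship ........
After op 6 (insert('g')): buffer="rgmxowdgvyg" (len 11), cursors c1@2 c2@8 c3@11, authorship .1.....2..3
Authorship (.=original, N=cursor N): . 1 . . . . . 2 . . 3
Index 10: author = 3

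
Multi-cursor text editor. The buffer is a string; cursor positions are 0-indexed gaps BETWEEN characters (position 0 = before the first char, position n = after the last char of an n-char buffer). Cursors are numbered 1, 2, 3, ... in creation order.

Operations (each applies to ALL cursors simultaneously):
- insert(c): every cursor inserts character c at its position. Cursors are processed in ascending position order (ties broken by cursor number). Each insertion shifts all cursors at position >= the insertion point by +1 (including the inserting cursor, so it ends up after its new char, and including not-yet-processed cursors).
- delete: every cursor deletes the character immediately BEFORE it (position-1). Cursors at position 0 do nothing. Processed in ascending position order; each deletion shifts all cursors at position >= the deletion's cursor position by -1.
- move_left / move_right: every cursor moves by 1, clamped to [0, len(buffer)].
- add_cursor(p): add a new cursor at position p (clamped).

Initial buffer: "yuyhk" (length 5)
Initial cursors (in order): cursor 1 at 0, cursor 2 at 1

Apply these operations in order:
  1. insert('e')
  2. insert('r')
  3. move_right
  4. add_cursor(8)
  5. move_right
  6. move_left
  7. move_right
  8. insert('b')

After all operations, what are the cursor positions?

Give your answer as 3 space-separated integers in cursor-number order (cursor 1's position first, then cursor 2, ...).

After op 1 (insert('e')): buffer="eyeuyhk" (len 7), cursors c1@1 c2@3, authorship 1.2....
After op 2 (insert('r')): buffer="eryeruyhk" (len 9), cursors c1@2 c2@5, authorship 11.22....
After op 3 (move_right): buffer="eryeruyhk" (len 9), cursors c1@3 c2@6, authorship 11.22....
After op 4 (add_cursor(8)): buffer="eryeruyhk" (len 9), cursors c1@3 c2@6 c3@8, authorship 11.22....
After op 5 (move_right): buffer="eryeruyhk" (len 9), cursors c1@4 c2@7 c3@9, authorship 11.22....
After op 6 (move_left): buffer="eryeruyhk" (len 9), cursors c1@3 c2@6 c3@8, authorship 11.22....
After op 7 (move_right): buffer="eryeruyhk" (len 9), cursors c1@4 c2@7 c3@9, authorship 11.22....
After op 8 (insert('b')): buffer="eryebruybhkb" (len 12), cursors c1@5 c2@9 c3@12, authorship 11.212..2..3

Answer: 5 9 12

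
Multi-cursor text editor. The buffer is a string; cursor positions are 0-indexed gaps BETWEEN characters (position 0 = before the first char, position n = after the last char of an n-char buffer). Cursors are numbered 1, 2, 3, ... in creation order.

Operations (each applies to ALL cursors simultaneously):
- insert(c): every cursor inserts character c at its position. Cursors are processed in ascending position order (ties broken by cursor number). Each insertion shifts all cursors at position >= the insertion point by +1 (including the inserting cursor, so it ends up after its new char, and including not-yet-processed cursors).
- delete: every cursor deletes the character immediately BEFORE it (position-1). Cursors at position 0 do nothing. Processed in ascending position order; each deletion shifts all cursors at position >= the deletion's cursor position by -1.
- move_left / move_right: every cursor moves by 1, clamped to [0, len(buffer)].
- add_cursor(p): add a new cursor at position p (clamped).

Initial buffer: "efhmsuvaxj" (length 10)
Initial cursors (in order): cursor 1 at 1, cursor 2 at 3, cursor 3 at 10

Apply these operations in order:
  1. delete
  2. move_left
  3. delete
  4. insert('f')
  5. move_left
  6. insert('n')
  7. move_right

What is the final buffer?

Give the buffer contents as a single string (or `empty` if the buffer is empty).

Answer: fnnffmsuvnfx

Derivation:
After op 1 (delete): buffer="fmsuvax" (len 7), cursors c1@0 c2@1 c3@7, authorship .......
After op 2 (move_left): buffer="fmsuvax" (len 7), cursors c1@0 c2@0 c3@6, authorship .......
After op 3 (delete): buffer="fmsuvx" (len 6), cursors c1@0 c2@0 c3@5, authorship ......
After op 4 (insert('f')): buffer="fffmsuvfx" (len 9), cursors c1@2 c2@2 c3@8, authorship 12.....3.
After op 5 (move_left): buffer="fffmsuvfx" (len 9), cursors c1@1 c2@1 c3@7, authorship 12.....3.
After op 6 (insert('n')): buffer="fnnffmsuvnfx" (len 12), cursors c1@3 c2@3 c3@10, authorship 1122.....33.
After op 7 (move_right): buffer="fnnffmsuvnfx" (len 12), cursors c1@4 c2@4 c3@11, authorship 1122.....33.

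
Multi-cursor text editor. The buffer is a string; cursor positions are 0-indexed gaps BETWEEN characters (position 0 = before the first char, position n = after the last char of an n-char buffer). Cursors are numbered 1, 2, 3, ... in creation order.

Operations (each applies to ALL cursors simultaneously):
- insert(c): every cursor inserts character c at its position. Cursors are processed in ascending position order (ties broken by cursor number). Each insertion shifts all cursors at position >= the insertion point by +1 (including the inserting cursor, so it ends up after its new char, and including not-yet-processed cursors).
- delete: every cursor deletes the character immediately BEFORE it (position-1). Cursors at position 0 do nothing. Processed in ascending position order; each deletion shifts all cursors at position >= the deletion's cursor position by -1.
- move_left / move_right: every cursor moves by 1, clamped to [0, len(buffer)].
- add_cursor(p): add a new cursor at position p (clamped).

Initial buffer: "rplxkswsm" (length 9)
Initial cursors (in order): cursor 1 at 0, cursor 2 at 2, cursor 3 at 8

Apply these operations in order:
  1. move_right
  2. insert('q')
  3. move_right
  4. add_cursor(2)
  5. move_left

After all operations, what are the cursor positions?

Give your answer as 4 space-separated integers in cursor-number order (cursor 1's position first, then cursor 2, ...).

After op 1 (move_right): buffer="rplxkswsm" (len 9), cursors c1@1 c2@3 c3@9, authorship .........
After op 2 (insert('q')): buffer="rqplqxkswsmq" (len 12), cursors c1@2 c2@5 c3@12, authorship .1..2......3
After op 3 (move_right): buffer="rqplqxkswsmq" (len 12), cursors c1@3 c2@6 c3@12, authorship .1..2......3
After op 4 (add_cursor(2)): buffer="rqplqxkswsmq" (len 12), cursors c4@2 c1@3 c2@6 c3@12, authorship .1..2......3
After op 5 (move_left): buffer="rqplqxkswsmq" (len 12), cursors c4@1 c1@2 c2@5 c3@11, authorship .1..2......3

Answer: 2 5 11 1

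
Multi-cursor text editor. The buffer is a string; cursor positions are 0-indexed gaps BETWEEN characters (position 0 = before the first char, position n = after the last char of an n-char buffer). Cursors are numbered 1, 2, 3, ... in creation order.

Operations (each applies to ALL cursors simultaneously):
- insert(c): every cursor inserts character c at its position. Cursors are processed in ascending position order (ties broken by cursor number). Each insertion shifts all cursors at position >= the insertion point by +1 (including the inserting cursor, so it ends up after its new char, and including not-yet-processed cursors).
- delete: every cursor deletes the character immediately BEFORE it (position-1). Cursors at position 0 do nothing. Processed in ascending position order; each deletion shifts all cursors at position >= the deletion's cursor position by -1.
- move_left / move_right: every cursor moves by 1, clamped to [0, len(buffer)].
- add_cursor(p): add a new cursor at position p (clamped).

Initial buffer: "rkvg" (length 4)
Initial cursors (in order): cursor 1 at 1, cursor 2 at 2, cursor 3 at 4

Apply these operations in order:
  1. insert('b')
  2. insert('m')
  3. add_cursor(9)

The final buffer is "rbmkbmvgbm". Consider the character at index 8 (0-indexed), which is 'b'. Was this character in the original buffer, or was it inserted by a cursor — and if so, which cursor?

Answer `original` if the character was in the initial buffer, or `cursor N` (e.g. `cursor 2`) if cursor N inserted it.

Answer: cursor 3

Derivation:
After op 1 (insert('b')): buffer="rbkbvgb" (len 7), cursors c1@2 c2@4 c3@7, authorship .1.2..3
After op 2 (insert('m')): buffer="rbmkbmvgbm" (len 10), cursors c1@3 c2@6 c3@10, authorship .11.22..33
After op 3 (add_cursor(9)): buffer="rbmkbmvgbm" (len 10), cursors c1@3 c2@6 c4@9 c3@10, authorship .11.22..33
Authorship (.=original, N=cursor N): . 1 1 . 2 2 . . 3 3
Index 8: author = 3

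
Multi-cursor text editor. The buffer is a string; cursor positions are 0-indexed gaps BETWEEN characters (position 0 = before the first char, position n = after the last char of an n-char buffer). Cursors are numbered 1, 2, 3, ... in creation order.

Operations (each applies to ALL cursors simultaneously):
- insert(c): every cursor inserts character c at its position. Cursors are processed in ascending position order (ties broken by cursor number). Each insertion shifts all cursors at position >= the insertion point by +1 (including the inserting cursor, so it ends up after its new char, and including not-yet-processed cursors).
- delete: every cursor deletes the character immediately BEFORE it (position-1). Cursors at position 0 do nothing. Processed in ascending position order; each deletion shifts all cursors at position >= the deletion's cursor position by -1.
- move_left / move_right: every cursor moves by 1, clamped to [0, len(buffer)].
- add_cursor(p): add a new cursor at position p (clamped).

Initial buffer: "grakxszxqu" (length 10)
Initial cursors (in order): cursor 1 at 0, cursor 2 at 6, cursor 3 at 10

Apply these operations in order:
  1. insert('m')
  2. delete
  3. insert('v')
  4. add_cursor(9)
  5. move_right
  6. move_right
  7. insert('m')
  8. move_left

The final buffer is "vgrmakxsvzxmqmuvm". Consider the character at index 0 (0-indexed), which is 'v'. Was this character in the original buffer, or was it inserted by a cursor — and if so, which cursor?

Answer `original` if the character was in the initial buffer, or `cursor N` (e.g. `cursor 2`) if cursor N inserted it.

Answer: cursor 1

Derivation:
After op 1 (insert('m')): buffer="mgrakxsmzxqum" (len 13), cursors c1@1 c2@8 c3@13, authorship 1......2....3
After op 2 (delete): buffer="grakxszxqu" (len 10), cursors c1@0 c2@6 c3@10, authorship ..........
After op 3 (insert('v')): buffer="vgrakxsvzxquv" (len 13), cursors c1@1 c2@8 c3@13, authorship 1......2....3
After op 4 (add_cursor(9)): buffer="vgrakxsvzxquv" (len 13), cursors c1@1 c2@8 c4@9 c3@13, authorship 1......2....3
After op 5 (move_right): buffer="vgrakxsvzxquv" (len 13), cursors c1@2 c2@9 c4@10 c3@13, authorship 1......2....3
After op 6 (move_right): buffer="vgrakxsvzxquv" (len 13), cursors c1@3 c2@10 c4@11 c3@13, authorship 1......2....3
After op 7 (insert('m')): buffer="vgrmakxsvzxmqmuvm" (len 17), cursors c1@4 c2@12 c4@14 c3@17, authorship 1..1....2..2.4.33
After op 8 (move_left): buffer="vgrmakxsvzxmqmuvm" (len 17), cursors c1@3 c2@11 c4@13 c3@16, authorship 1..1....2..2.4.33
Authorship (.=original, N=cursor N): 1 . . 1 . . . . 2 . . 2 . 4 . 3 3
Index 0: author = 1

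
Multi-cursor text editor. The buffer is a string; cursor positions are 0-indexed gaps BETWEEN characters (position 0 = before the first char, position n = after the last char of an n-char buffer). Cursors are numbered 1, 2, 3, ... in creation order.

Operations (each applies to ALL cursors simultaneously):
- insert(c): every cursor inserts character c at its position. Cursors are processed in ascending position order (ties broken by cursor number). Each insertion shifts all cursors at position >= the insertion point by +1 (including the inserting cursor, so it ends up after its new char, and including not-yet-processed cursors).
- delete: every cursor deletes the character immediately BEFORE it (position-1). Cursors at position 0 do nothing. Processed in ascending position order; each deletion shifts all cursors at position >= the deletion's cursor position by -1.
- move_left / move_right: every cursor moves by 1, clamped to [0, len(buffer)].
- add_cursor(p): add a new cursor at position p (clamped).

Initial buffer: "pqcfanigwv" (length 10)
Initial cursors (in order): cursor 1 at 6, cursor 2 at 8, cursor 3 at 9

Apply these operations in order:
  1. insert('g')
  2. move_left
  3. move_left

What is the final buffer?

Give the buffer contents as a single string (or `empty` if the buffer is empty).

Answer: pqcfangiggwgv

Derivation:
After op 1 (insert('g')): buffer="pqcfangiggwgv" (len 13), cursors c1@7 c2@10 c3@12, authorship ......1..2.3.
After op 2 (move_left): buffer="pqcfangiggwgv" (len 13), cursors c1@6 c2@9 c3@11, authorship ......1..2.3.
After op 3 (move_left): buffer="pqcfangiggwgv" (len 13), cursors c1@5 c2@8 c3@10, authorship ......1..2.3.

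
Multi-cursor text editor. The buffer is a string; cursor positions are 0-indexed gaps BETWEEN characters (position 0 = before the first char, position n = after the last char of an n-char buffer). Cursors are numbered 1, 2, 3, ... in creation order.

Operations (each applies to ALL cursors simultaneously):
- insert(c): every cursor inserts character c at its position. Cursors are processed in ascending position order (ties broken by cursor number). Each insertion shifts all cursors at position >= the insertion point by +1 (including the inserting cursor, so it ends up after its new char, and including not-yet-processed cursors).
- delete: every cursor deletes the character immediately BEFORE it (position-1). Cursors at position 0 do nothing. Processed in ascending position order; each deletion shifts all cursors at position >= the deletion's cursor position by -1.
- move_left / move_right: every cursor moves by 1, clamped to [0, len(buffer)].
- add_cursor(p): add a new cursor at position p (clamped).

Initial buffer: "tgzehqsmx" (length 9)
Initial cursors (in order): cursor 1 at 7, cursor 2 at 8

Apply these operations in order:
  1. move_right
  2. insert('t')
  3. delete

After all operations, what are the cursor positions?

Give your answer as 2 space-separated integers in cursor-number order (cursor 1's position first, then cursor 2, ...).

After op 1 (move_right): buffer="tgzehqsmx" (len 9), cursors c1@8 c2@9, authorship .........
After op 2 (insert('t')): buffer="tgzehqsmtxt" (len 11), cursors c1@9 c2@11, authorship ........1.2
After op 3 (delete): buffer="tgzehqsmx" (len 9), cursors c1@8 c2@9, authorship .........

Answer: 8 9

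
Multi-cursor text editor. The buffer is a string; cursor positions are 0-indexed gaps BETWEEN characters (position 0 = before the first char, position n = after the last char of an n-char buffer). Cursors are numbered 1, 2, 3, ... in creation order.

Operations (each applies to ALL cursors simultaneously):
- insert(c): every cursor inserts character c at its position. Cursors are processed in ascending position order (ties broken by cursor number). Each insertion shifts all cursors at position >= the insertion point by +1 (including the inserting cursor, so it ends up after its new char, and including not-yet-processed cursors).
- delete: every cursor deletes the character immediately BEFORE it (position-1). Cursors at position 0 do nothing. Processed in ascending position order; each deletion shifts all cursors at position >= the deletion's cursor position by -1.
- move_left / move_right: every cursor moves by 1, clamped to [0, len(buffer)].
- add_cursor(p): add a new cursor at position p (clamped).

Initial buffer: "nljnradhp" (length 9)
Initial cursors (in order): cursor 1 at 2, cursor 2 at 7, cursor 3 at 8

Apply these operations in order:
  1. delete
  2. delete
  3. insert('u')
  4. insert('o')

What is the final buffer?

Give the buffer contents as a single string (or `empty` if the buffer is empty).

After op 1 (delete): buffer="njnrap" (len 6), cursors c1@1 c2@5 c3@5, authorship ......
After op 2 (delete): buffer="jnp" (len 3), cursors c1@0 c2@2 c3@2, authorship ...
After op 3 (insert('u')): buffer="ujnuup" (len 6), cursors c1@1 c2@5 c3@5, authorship 1..23.
After op 4 (insert('o')): buffer="uojnuuoop" (len 9), cursors c1@2 c2@8 c3@8, authorship 11..2323.

Answer: uojnuuoop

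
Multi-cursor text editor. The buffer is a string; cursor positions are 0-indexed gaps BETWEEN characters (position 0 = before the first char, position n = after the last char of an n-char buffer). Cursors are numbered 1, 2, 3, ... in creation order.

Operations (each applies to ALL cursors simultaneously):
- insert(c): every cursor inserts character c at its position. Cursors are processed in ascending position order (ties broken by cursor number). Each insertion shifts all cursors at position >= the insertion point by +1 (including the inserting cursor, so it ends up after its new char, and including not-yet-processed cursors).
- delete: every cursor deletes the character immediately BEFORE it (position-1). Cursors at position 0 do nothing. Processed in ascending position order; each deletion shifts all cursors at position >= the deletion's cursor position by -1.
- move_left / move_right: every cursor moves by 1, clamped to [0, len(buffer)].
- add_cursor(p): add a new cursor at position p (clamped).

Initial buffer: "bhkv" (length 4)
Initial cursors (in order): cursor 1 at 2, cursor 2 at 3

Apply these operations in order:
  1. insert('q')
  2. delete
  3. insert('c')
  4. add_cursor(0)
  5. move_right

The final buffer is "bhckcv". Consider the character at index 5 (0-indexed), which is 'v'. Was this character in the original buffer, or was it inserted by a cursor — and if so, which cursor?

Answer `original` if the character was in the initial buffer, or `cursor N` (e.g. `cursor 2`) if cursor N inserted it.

After op 1 (insert('q')): buffer="bhqkqv" (len 6), cursors c1@3 c2@5, authorship ..1.2.
After op 2 (delete): buffer="bhkv" (len 4), cursors c1@2 c2@3, authorship ....
After op 3 (insert('c')): buffer="bhckcv" (len 6), cursors c1@3 c2@5, authorship ..1.2.
After op 4 (add_cursor(0)): buffer="bhckcv" (len 6), cursors c3@0 c1@3 c2@5, authorship ..1.2.
After op 5 (move_right): buffer="bhckcv" (len 6), cursors c3@1 c1@4 c2@6, authorship ..1.2.
Authorship (.=original, N=cursor N): . . 1 . 2 .
Index 5: author = original

Answer: original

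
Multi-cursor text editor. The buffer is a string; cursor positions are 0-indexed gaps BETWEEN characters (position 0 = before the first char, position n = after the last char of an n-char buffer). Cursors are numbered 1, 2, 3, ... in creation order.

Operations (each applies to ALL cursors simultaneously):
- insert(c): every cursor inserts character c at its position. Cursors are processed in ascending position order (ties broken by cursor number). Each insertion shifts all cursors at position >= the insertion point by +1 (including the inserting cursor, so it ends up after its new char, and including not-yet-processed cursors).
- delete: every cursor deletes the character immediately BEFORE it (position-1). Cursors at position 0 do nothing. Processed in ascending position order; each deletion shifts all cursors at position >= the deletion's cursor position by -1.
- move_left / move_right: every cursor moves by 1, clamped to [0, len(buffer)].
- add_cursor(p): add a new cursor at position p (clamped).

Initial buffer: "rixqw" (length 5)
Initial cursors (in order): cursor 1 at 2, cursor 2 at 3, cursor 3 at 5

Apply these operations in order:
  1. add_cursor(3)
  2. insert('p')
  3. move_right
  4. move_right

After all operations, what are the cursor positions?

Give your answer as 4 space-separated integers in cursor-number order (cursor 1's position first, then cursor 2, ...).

Answer: 5 8 9 8

Derivation:
After op 1 (add_cursor(3)): buffer="rixqw" (len 5), cursors c1@2 c2@3 c4@3 c3@5, authorship .....
After op 2 (insert('p')): buffer="ripxppqwp" (len 9), cursors c1@3 c2@6 c4@6 c3@9, authorship ..1.24..3
After op 3 (move_right): buffer="ripxppqwp" (len 9), cursors c1@4 c2@7 c4@7 c3@9, authorship ..1.24..3
After op 4 (move_right): buffer="ripxppqwp" (len 9), cursors c1@5 c2@8 c4@8 c3@9, authorship ..1.24..3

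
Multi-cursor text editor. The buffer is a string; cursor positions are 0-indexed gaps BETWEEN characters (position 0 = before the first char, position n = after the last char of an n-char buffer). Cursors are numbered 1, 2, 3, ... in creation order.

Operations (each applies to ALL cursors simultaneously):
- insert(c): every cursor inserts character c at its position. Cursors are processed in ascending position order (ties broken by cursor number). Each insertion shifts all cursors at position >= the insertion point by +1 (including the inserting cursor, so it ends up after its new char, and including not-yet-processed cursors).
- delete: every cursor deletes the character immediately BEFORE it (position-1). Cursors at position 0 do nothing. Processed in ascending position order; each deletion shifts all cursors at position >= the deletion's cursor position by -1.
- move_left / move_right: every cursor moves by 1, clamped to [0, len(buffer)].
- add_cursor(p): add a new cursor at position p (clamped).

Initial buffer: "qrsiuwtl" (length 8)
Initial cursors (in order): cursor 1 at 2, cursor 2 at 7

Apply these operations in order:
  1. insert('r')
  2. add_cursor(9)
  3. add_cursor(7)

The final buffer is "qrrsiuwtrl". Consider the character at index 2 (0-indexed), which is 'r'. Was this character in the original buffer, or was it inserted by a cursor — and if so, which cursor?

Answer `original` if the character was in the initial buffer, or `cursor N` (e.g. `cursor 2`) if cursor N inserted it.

Answer: cursor 1

Derivation:
After op 1 (insert('r')): buffer="qrrsiuwtrl" (len 10), cursors c1@3 c2@9, authorship ..1.....2.
After op 2 (add_cursor(9)): buffer="qrrsiuwtrl" (len 10), cursors c1@3 c2@9 c3@9, authorship ..1.....2.
After op 3 (add_cursor(7)): buffer="qrrsiuwtrl" (len 10), cursors c1@3 c4@7 c2@9 c3@9, authorship ..1.....2.
Authorship (.=original, N=cursor N): . . 1 . . . . . 2 .
Index 2: author = 1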